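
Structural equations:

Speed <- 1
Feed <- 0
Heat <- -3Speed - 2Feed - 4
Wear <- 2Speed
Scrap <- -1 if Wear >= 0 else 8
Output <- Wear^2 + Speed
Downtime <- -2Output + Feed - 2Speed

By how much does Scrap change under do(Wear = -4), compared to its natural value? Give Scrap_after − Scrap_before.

Intervening sets Wear = -4 and removes its equation (Wear <- 2Speed).
Scrap = -1 if Wear >= 0 else 8  [with Wear=-4]  = 8
Without intervention: Wear = 2Speed  [with Speed=1]  = 2; Scrap = -1 if Wear >= 0 else 8  [with Wear=2]  = -1.
Change = 8 − (-1) = 9.

9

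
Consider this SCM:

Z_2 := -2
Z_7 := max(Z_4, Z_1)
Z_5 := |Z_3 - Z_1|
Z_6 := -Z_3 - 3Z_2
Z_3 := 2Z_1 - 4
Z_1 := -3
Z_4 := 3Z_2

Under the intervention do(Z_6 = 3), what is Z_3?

-10

do(Z_6=3) replaces the equation Z_6 := -Z_3 - 3Z_2 with the constant Z_6 = 3.
Z_3 is not downstream of the intervention, so its value is determined by the original equations.
Z_3 = 2Z_1 - 4  [with Z_1=-3]  = -10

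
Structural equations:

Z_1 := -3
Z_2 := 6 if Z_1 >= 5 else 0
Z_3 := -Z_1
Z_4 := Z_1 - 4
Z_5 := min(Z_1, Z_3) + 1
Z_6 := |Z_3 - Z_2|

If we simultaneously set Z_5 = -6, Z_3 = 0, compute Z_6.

The joint intervention fixes Z_5 = -6, Z_3 = 0, removing each variable's own equation.
Z_2 = 6 if Z_1 >= 5 else 0  [with Z_1=-3]  = 0
Z_6 = |Z_3 - Z_2|  [with Z_3=0, Z_2=0]  = 0

0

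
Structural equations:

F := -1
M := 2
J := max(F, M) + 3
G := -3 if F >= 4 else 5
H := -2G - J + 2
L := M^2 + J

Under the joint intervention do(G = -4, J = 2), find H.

8

The joint intervention fixes G = -4, J = 2, removing each variable's own equation.
H = -2G - J + 2  [with G=-4, J=2]  = 8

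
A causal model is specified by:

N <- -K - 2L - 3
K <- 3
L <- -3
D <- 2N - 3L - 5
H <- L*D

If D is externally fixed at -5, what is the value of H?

Intervening sets D = -5 and removes its equation (D <- 2N - 3L - 5).
H = L*D  [with L=-3, D=-5]  = 15

15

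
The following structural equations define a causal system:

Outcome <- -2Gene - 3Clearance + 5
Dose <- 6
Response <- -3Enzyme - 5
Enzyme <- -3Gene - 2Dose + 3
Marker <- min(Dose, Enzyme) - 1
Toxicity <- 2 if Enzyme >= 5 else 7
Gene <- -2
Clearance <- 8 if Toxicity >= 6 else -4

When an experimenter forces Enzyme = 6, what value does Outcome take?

The intervention breaks the incoming arrows to Enzyme: Enzyme <- -3Gene - 2Dose + 3 no longer applies, and Enzyme = 6.
Toxicity = 2 if Enzyme >= 5 else 7  [with Enzyme=6]  = 2
Clearance = 8 if Toxicity >= 6 else -4  [with Toxicity=2]  = -4
Outcome = -2Gene - 3Clearance + 5  [with Gene=-2, Clearance=-4]  = 21

21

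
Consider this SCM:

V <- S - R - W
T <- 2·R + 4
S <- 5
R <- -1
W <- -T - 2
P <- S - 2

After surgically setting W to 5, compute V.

1

Intervening sets W = 5 and removes its equation (W <- -T - 2).
V = S - R - W  [with S=5, R=-1, W=5]  = 1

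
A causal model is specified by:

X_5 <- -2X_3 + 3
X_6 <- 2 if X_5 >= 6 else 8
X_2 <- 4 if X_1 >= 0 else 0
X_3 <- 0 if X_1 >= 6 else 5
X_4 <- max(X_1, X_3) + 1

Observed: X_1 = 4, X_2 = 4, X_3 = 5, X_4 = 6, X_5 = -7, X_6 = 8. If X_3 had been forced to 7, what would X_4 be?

8

The intervention breaks the incoming arrows to X_3: X_3 <- 0 if X_1 >= 6 else 5 no longer applies, and X_3 = 7.
X_4 = max(X_1, X_3) + 1  [with X_1=4, X_3=7]  = 8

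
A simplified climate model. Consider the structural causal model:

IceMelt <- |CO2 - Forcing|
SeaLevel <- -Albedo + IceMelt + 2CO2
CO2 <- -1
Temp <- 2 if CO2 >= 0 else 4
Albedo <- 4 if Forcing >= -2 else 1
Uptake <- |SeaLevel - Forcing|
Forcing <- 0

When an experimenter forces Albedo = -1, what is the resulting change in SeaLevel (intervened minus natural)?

The intervention breaks the incoming arrows to Albedo: Albedo <- 4 if Forcing >= -2 else 1 no longer applies, and Albedo = -1.
IceMelt = |CO2 - Forcing|  [with CO2=-1, Forcing=0]  = 1
SeaLevel = -Albedo + IceMelt + 2CO2  [with Albedo=-1, IceMelt=1, CO2=-1]  = 0
Without intervention: IceMelt = |CO2 - Forcing|  [with CO2=-1, Forcing=0]  = 1; Albedo = 4 if Forcing >= -2 else 1  [with Forcing=0]  = 4; SeaLevel = -Albedo + IceMelt + 2CO2  [with Albedo=4, IceMelt=1, CO2=-1]  = -5.
Change = 0 − (-5) = 5.

5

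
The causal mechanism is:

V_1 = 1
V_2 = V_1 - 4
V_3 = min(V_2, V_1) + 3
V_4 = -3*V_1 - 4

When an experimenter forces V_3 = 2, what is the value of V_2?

-3

Under do(V_3=2), the mechanism V_3 = min(V_2, V_1) + 3 is discarded; V_3 is fixed at 2.
Since V_2 is not a descendant of the intervened variable, it is unaffected.
V_2 = V_1 - 4  [with V_1=1]  = -3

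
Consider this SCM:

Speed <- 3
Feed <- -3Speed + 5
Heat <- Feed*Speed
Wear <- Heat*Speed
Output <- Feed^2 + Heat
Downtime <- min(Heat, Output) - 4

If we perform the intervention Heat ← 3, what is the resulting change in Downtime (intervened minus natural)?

The intervention breaks the incoming arrows to Heat: Heat <- Feed*Speed no longer applies, and Heat = 3.
Feed = -3Speed + 5  [with Speed=3]  = -4
Output = Feed^2 + Heat  [with Feed=-4, Heat=3]  = 19
Downtime = min(Heat, Output) - 4  [with Heat=3, Output=19]  = -1
Without intervention: Feed = -3Speed + 5  [with Speed=3]  = -4; Heat = Feed*Speed  [with Feed=-4, Speed=3]  = -12; Output = Feed^2 + Heat  [with Feed=-4, Heat=-12]  = 4; Downtime = min(Heat, Output) - 4  [with Heat=-12, Output=4]  = -16.
Change = -1 − (-16) = 15.

15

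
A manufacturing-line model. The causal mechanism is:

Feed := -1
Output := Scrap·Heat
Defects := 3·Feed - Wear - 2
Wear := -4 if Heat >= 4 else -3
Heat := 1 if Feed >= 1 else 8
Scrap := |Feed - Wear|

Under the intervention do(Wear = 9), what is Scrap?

10

do(Wear=9) replaces the equation Wear := -4 if Heat >= 4 else -3 with the constant Wear = 9.
Scrap = |Feed - Wear|  [with Feed=-1, Wear=9]  = 10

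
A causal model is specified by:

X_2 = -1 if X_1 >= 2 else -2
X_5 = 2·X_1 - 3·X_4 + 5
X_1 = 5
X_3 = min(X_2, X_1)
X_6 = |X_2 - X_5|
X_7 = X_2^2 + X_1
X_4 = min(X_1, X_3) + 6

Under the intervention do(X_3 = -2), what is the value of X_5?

do(X_3=-2) replaces the equation X_3 = min(X_2, X_1) with the constant X_3 = -2.
X_4 = min(X_1, X_3) + 6  [with X_1=5, X_3=-2]  = 4
X_5 = 2·X_1 - 3·X_4 + 5  [with X_1=5, X_4=4]  = 3

3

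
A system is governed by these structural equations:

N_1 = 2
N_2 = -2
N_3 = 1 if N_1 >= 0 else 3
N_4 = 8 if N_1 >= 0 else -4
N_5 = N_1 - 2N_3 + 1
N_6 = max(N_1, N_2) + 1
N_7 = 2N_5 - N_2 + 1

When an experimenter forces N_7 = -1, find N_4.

Under do(N_7=-1), the mechanism N_7 = 2N_5 - N_2 + 1 is discarded; N_7 is fixed at -1.
Since N_4 is not a descendant of the intervened variable, it is unaffected.
N_4 = 8 if N_1 >= 0 else -4  [with N_1=2]  = 8

8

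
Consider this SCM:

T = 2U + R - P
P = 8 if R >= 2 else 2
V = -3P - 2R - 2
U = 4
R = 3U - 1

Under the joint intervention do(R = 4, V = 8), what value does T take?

4

Setting R = 4, V = 8 by intervention discards those variables' equations.
P = 8 if R >= 2 else 2  [with R=4]  = 8
T = 2U + R - P  [with U=4, R=4, P=8]  = 4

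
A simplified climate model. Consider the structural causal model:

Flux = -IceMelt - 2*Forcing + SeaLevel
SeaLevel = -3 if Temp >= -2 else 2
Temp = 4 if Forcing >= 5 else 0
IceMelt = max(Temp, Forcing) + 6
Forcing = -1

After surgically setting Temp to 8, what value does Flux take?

-15

do(Temp=8) replaces the equation Temp = 4 if Forcing >= 5 else 0 with the constant Temp = 8.
IceMelt = max(Temp, Forcing) + 6  [with Temp=8, Forcing=-1]  = 14
SeaLevel = -3 if Temp >= -2 else 2  [with Temp=8]  = -3
Flux = -IceMelt - 2*Forcing + SeaLevel  [with IceMelt=14, Forcing=-1, SeaLevel=-3]  = -15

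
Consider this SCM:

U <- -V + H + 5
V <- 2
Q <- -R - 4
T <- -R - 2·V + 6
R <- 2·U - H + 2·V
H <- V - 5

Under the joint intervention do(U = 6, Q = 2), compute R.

Setting U = 6, Q = 2 by intervention discards those variables' equations.
H = V - 5  [with V=2]  = -3
R = 2·U - H + 2·V  [with U=6, H=-3, V=2]  = 19

19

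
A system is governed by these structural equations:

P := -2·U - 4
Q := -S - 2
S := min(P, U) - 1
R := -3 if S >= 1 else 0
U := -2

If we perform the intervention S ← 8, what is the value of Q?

-10

The intervention breaks the incoming arrows to S: S := min(P, U) - 1 no longer applies, and S = 8.
Q = -S - 2  [with S=8]  = -10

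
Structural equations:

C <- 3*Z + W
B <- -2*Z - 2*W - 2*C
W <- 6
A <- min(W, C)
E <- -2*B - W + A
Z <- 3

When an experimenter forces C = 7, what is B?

do(C=7) replaces the equation C <- 3*Z + W with the constant C = 7.
B = -2*Z - 2*W - 2*C  [with Z=3, W=6, C=7]  = -32

-32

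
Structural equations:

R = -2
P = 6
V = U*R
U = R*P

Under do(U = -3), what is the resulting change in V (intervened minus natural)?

-18

The intervention breaks the incoming arrows to U: U = R*P no longer applies, and U = -3.
V = U*R  [with U=-3, R=-2]  = 6
Without intervention: U = R*P  [with R=-2, P=6]  = -12; V = U*R  [with U=-12, R=-2]  = 24.
Change = 6 − 24 = -18.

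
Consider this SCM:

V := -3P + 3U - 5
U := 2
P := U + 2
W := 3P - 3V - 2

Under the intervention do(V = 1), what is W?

7

The intervention breaks the incoming arrows to V: V := -3P + 3U - 5 no longer applies, and V = 1.
P = U + 2  [with U=2]  = 4
W = 3P - 3V - 2  [with P=4, V=1]  = 7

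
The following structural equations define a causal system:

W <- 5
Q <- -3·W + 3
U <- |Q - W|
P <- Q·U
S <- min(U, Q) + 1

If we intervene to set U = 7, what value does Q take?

-12

Under do(U=7), the mechanism U <- |Q - W| is discarded; U is fixed at 7.
Since Q is not a descendant of the intervened variable, it is unaffected.
Q = -3·W + 3  [with W=5]  = -12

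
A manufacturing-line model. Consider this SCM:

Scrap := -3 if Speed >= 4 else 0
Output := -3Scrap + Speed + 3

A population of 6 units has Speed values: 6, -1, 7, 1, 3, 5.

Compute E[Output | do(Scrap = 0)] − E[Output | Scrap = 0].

2.5

The intervention sets Scrap=0 in all 6 units regardless of Speed. Recomputing Output per unit gives 9, 2, 10, 4, 6, 8; average 6.5.
Conditioning on Scrap=0 selects the 3 unit(s) with Speed ∈ {-1, 1, 3}. Their Output values: 2, 4, 6. Mean = 4.
Difference = 6.5 − 4 = 2.5.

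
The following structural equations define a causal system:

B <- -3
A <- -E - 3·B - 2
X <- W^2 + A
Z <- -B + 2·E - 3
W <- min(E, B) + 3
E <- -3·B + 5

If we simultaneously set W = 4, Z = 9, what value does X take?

9

Setting W = 4, Z = 9 by intervention discards those variables' equations.
E = -3·B + 5  [with B=-3]  = 14
A = -E - 3·B - 2  [with E=14, B=-3]  = -7
X = W^2 + A  [with W=4, A=-7]  = 9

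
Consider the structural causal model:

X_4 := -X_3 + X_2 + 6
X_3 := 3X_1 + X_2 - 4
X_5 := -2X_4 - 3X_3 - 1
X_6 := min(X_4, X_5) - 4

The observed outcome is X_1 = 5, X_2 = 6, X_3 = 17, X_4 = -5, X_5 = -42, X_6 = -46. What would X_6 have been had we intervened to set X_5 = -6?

-10

The intervention breaks the incoming arrows to X_5: X_5 := -2X_4 - 3X_3 - 1 no longer applies, and X_5 = -6.
X_3 = 3X_1 + X_2 - 4  [with X_1=5, X_2=6]  = 17
X_4 = -X_3 + X_2 + 6  [with X_3=17, X_2=6]  = -5
X_6 = min(X_4, X_5) - 4  [with X_4=-5, X_5=-6]  = -10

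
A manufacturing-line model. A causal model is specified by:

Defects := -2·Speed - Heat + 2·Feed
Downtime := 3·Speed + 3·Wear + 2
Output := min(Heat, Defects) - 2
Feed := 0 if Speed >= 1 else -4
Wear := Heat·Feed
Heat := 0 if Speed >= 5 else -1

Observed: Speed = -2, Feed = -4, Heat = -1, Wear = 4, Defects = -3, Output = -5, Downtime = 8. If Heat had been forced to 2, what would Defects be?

-6

do(Heat=2) replaces the equation Heat := 0 if Speed >= 5 else -1 with the constant Heat = 2.
Feed = 0 if Speed >= 1 else -4  [with Speed=-2]  = -4
Defects = -2·Speed - Heat + 2·Feed  [with Speed=-2, Heat=2, Feed=-4]  = -6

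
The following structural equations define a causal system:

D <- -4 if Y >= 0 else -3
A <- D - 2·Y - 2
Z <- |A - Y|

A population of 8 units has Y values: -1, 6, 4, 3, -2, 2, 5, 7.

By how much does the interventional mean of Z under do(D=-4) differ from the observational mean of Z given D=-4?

Under do(D=-4), D's equation is replaced by D=-4 for every unit. Per-unit Z: 3, 24, 18, 15, 0, 12, 21, 27. Mean = 15.
E[Z|D=-4] averages over only the 6 units with D=-4 (Y = 6, 4, 3, 2, 5, 7): Z = 24, 18, 15, 12, 21, 27, mean 19.5.
Difference = 15 − 19.5 = -4.5.

-4.5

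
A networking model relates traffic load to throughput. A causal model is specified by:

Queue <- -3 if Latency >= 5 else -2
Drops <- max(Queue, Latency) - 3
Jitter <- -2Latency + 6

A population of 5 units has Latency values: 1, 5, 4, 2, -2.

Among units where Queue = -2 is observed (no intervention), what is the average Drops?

-1.75

Observing Queue=-2 restricts to units where Queue's equation naturally yields -2: Latency ∈ {1, 4, 2, -2}. In that subpopulation Drops = -2, 1, -1, -5, mean -1.75.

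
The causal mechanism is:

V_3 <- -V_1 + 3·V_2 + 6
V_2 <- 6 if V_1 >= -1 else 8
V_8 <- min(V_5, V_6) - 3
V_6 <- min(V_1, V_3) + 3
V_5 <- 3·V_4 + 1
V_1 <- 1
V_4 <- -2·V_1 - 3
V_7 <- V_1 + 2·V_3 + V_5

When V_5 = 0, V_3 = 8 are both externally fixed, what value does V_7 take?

The joint intervention fixes V_5 = 0, V_3 = 8, removing each variable's own equation.
V_7 = V_1 + 2·V_3 + V_5  [with V_1=1, V_3=8, V_5=0]  = 17

17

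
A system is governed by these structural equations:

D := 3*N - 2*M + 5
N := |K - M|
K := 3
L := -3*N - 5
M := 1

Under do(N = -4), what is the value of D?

The intervention breaks the incoming arrows to N: N := |K - M| no longer applies, and N = -4.
D = 3*N - 2*M + 5  [with N=-4, M=1]  = -9

-9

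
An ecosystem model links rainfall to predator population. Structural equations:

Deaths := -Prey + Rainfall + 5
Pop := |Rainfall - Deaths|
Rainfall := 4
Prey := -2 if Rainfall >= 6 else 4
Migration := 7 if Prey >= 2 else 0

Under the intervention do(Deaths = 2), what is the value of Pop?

do(Deaths=2) replaces the equation Deaths := -Prey + Rainfall + 5 with the constant Deaths = 2.
Pop = |Rainfall - Deaths|  [with Rainfall=4, Deaths=2]  = 2

2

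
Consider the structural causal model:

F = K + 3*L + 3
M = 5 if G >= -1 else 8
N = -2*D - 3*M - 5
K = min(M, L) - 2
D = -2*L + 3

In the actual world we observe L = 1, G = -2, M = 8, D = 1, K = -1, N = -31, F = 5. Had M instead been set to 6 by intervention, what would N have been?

The intervention breaks the incoming arrows to M: M = 5 if G >= -1 else 8 no longer applies, and M = 6.
D = -2*L + 3  [with L=1]  = 1
N = -2*D - 3*M - 5  [with D=1, M=6]  = -25

-25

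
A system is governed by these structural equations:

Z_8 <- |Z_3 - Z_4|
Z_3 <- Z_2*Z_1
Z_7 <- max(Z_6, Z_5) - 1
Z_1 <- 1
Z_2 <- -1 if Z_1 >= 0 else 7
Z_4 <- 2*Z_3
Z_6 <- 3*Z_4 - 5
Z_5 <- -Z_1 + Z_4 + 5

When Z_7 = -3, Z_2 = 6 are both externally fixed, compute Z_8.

The joint intervention fixes Z_7 = -3, Z_2 = 6, removing each variable's own equation.
Z_3 = Z_2*Z_1  [with Z_2=6, Z_1=1]  = 6
Z_4 = 2*Z_3  [with Z_3=6]  = 12
Z_8 = |Z_3 - Z_4|  [with Z_3=6, Z_4=12]  = 6

6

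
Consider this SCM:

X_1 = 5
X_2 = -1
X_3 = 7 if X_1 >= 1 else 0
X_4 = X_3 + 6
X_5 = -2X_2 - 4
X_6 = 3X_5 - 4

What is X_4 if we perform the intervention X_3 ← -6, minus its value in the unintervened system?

The intervention breaks the incoming arrows to X_3: X_3 = 7 if X_1 >= 1 else 0 no longer applies, and X_3 = -6.
X_4 = X_3 + 6  [with X_3=-6]  = 0
Without intervention: X_3 = 7 if X_1 >= 1 else 0  [with X_1=5]  = 7; X_4 = X_3 + 6  [with X_3=7]  = 13.
Change = 0 − 13 = -13.

-13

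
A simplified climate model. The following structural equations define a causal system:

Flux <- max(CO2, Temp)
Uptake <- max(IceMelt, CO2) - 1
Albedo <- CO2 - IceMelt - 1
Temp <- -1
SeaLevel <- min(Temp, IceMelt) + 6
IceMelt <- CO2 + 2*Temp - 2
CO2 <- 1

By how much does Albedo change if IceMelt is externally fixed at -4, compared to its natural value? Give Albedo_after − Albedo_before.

1

The intervention breaks the incoming arrows to IceMelt: IceMelt <- CO2 + 2*Temp - 2 no longer applies, and IceMelt = -4.
Albedo = CO2 - IceMelt - 1  [with CO2=1, IceMelt=-4]  = 4
Without intervention: IceMelt = CO2 + 2*Temp - 2  [with CO2=1, Temp=-1]  = -3; Albedo = CO2 - IceMelt - 1  [with CO2=1, IceMelt=-3]  = 3.
Change = 4 − 3 = 1.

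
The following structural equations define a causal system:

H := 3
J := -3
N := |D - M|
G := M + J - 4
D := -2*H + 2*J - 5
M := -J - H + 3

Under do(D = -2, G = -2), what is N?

5

Setting D = -2, G = -2 by intervention discards those variables' equations.
M = -J - H + 3  [with J=-3, H=3]  = 3
N = |D - M|  [with D=-2, M=3]  = 5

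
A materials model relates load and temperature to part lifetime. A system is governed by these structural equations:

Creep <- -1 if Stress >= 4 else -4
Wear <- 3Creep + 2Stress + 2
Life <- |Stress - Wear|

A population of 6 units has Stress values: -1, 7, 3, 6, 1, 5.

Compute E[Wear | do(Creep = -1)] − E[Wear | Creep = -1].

-5

Under do(Creep=-1), Creep's equation is replaced by Creep=-1 for every unit. Per-unit Wear: -3, 13, 5, 11, 1, 9. Mean = 6.
E[Wear|Creep=-1] averages over only the 3 units with Creep=-1 (Stress = 7, 6, 5): Wear = 13, 11, 9, mean 11.
Difference = 6 − 11 = -5.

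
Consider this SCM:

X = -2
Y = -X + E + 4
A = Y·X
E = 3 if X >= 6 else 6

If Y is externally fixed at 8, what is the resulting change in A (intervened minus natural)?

The intervention breaks the incoming arrows to Y: Y = -X + E + 4 no longer applies, and Y = 8.
A = Y·X  [with Y=8, X=-2]  = -16
Without intervention: E = 3 if X >= 6 else 6  [with X=-2]  = 6; Y = -X + E + 4  [with X=-2, E=6]  = 12; A = Y·X  [with Y=12, X=-2]  = -24.
Change = -16 − (-24) = 8.

8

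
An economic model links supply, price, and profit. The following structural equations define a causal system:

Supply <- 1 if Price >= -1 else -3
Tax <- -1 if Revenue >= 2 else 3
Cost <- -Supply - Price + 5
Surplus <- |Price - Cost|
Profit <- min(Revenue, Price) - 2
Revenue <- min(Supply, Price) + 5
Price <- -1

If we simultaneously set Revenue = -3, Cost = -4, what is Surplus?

The joint intervention fixes Revenue = -3, Cost = -4, removing each variable's own equation.
Surplus = |Price - Cost|  [with Price=-1, Cost=-4]  = 3

3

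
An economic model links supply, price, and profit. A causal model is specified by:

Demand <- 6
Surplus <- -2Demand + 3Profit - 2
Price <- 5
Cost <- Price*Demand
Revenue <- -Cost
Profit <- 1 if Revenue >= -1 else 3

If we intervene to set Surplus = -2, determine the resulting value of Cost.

30

do(Surplus=-2) replaces the equation Surplus <- -2Demand + 3Profit - 2 with the constant Surplus = -2.
Cost is not downstream of the intervention, so its value is determined by the original equations.
Cost = Price*Demand  [with Price=5, Demand=6]  = 30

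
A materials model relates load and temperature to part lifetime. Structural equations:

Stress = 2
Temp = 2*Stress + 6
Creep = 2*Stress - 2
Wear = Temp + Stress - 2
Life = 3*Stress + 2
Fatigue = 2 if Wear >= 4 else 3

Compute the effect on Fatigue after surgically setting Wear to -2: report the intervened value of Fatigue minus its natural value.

Intervening sets Wear = -2 and removes its equation (Wear = Temp + Stress - 2).
Fatigue = 2 if Wear >= 4 else 3  [with Wear=-2]  = 3
Without intervention: Temp = 2*Stress + 6  [with Stress=2]  = 10; Wear = Temp + Stress - 2  [with Temp=10, Stress=2]  = 10; Fatigue = 2 if Wear >= 4 else 3  [with Wear=10]  = 2.
Change = 3 − 2 = 1.

1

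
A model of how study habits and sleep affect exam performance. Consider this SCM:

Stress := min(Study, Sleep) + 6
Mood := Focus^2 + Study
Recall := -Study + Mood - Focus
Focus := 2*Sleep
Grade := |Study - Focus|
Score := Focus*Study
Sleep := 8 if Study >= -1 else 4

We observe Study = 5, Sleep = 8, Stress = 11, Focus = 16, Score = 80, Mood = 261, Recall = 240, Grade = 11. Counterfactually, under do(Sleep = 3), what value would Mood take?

41

Under do(Sleep=3), the mechanism Sleep := 8 if Study >= -1 else 4 is discarded; Sleep is fixed at 3.
Focus = 2*Sleep  [with Sleep=3]  = 6
Mood = Focus^2 + Study  [with Focus=6, Study=5]  = 41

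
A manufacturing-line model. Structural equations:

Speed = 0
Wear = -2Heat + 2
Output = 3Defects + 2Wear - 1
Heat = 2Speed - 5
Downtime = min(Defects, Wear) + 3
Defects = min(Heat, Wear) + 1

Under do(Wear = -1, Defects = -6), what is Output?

-21

Setting Wear = -1, Defects = -6 by intervention discards those variables' equations.
Output = 3Defects + 2Wear - 1  [with Defects=-6, Wear=-1]  = -21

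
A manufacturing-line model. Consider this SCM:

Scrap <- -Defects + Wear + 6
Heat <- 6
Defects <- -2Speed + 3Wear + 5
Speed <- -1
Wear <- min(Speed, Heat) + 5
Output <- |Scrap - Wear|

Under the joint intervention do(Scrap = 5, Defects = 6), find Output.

1

Setting Scrap = 5, Defects = 6 by intervention discards those variables' equations.
Wear = min(Speed, Heat) + 5  [with Speed=-1, Heat=6]  = 4
Output = |Scrap - Wear|  [with Scrap=5, Wear=4]  = 1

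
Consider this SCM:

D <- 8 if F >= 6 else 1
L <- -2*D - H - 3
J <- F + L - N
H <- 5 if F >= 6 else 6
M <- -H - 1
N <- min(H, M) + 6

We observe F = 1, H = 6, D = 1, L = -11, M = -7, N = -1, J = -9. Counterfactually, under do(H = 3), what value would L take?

Under do(H=3), the mechanism H <- 5 if F >= 6 else 6 is discarded; H is fixed at 3.
D = 8 if F >= 6 else 1  [with F=1]  = 1
L = -2*D - H - 3  [with D=1, H=3]  = -8

-8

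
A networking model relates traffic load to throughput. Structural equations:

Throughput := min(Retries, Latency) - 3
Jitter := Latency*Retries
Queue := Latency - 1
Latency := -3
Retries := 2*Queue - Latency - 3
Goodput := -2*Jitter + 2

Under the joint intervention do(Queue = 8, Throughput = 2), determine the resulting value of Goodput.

98

Setting Queue = 8, Throughput = 2 by intervention discards those variables' equations.
Retries = 2*Queue - Latency - 3  [with Queue=8, Latency=-3]  = 16
Jitter = Latency*Retries  [with Latency=-3, Retries=16]  = -48
Goodput = -2*Jitter + 2  [with Jitter=-48]  = 98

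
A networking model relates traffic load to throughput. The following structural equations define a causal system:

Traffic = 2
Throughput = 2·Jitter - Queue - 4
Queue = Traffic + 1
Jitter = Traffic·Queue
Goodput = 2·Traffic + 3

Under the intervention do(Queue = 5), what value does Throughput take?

11

Under do(Queue=5), the mechanism Queue = Traffic + 1 is discarded; Queue is fixed at 5.
Jitter = Traffic·Queue  [with Traffic=2, Queue=5]  = 10
Throughput = 2·Jitter - Queue - 4  [with Jitter=10, Queue=5]  = 11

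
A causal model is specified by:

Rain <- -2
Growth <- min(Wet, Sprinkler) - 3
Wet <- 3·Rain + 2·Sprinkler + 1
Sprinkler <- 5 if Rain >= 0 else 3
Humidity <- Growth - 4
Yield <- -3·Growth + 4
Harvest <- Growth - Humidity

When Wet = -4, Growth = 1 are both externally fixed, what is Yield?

Setting Wet = -4, Growth = 1 by intervention discards those variables' equations.
Yield = -3·Growth + 4  [with Growth=1]  = 1

1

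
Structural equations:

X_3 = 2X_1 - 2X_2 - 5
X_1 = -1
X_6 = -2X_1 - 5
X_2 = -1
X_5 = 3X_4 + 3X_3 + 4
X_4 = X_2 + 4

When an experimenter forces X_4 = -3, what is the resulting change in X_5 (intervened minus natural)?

-18

Intervening sets X_4 = -3 and removes its equation (X_4 = X_2 + 4).
X_3 = 2X_1 - 2X_2 - 5  [with X_1=-1, X_2=-1]  = -5
X_5 = 3X_4 + 3X_3 + 4  [with X_4=-3, X_3=-5]  = -20
Without intervention: X_3 = 2X_1 - 2X_2 - 5  [with X_1=-1, X_2=-1]  = -5; X_4 = X_2 + 4  [with X_2=-1]  = 3; X_5 = 3X_4 + 3X_3 + 4  [with X_4=3, X_3=-5]  = -2.
Change = -20 − (-2) = -18.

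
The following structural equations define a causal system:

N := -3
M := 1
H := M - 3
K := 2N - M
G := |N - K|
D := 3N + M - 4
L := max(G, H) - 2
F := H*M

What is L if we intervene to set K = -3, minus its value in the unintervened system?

The intervention breaks the incoming arrows to K: K := 2N - M no longer applies, and K = -3.
H = M - 3  [with M=1]  = -2
G = |N - K|  [with N=-3, K=-3]  = 0
L = max(G, H) - 2  [with G=0, H=-2]  = -2
Without intervention: H = M - 3  [with M=1]  = -2; K = 2N - M  [with N=-3, M=1]  = -7; G = |N - K|  [with N=-3, K=-7]  = 4; L = max(G, H) - 2  [with G=4, H=-2]  = 2.
Change = -2 − 2 = -4.

-4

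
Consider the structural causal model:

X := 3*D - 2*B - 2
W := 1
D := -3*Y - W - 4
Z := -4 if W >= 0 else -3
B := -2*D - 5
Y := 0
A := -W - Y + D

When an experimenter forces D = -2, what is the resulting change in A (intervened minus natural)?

The intervention breaks the incoming arrows to D: D := -3*Y - W - 4 no longer applies, and D = -2.
A = -W - Y + D  [with W=1, Y=0, D=-2]  = -3
Without intervention: D = -3*Y - W - 4  [with Y=0, W=1]  = -5; A = -W - Y + D  [with W=1, Y=0, D=-5]  = -6.
Change = -3 − (-6) = 3.

3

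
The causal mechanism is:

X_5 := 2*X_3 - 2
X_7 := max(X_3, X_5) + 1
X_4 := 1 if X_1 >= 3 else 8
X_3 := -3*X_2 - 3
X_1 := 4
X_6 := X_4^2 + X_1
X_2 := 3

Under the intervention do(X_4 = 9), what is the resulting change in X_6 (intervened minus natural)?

Under do(X_4=9), the mechanism X_4 := 1 if X_1 >= 3 else 8 is discarded; X_4 is fixed at 9.
X_6 = X_4^2 + X_1  [with X_4=9, X_1=4]  = 85
Without intervention: X_4 = 1 if X_1 >= 3 else 8  [with X_1=4]  = 1; X_6 = X_4^2 + X_1  [with X_4=1, X_1=4]  = 5.
Change = 85 − 5 = 80.

80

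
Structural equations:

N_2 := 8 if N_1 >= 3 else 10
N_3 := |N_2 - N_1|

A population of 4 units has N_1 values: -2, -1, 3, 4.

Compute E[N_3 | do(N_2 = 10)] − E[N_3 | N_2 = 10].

Every unit gets N_2=10 under the intervention. N_3 values become 12, 11, 7, 6; E[N_3|do(N_2=10)] = 9.
Observing N_2=10 restricts to units where N_2's equation naturally yields 10: N_1 ∈ {-2, -1}. In that subpopulation N_3 = 12, 11, mean 11.5.
Difference = 9 − 11.5 = -2.5.

-2.5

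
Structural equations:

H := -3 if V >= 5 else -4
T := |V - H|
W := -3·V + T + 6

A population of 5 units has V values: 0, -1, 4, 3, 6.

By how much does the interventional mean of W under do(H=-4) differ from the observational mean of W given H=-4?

-1.8

do(H=-4) breaks H's dependence on V. With H=-4 fixed, W across the units is 10, 12, 2, 4, -2, mean 5.2.
Observing H=-4 restricts to units where H's equation naturally yields -4: V ∈ {0, -1, 4, 3}. In that subpopulation W = 10, 12, 2, 4, mean 7.
Difference = 5.2 − 7 = -1.8.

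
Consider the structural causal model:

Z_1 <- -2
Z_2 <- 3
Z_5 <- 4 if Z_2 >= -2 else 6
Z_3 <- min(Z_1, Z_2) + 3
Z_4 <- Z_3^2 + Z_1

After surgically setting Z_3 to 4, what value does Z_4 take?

14

The intervention breaks the incoming arrows to Z_3: Z_3 <- min(Z_1, Z_2) + 3 no longer applies, and Z_3 = 4.
Z_4 = Z_3^2 + Z_1  [with Z_3=4, Z_1=-2]  = 14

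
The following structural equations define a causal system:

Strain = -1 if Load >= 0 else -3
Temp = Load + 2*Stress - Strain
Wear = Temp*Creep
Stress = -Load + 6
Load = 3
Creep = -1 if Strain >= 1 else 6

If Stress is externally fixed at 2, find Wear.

Under do(Stress=2), the mechanism Stress = -Load + 6 is discarded; Stress is fixed at 2.
Strain = -1 if Load >= 0 else -3  [with Load=3]  = -1
Temp = Load + 2*Stress - Strain  [with Load=3, Stress=2, Strain=-1]  = 8
Creep = -1 if Strain >= 1 else 6  [with Strain=-1]  = 6
Wear = Temp*Creep  [with Temp=8, Creep=6]  = 48

48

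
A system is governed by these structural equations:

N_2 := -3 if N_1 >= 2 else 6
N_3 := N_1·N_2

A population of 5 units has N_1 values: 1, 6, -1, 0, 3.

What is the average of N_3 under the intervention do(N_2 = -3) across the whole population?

-5.4

The intervention sets N_2=-3 in all 5 units regardless of N_1. Recomputing N_3 per unit gives -3, -18, 3, 0, -9; average -5.4.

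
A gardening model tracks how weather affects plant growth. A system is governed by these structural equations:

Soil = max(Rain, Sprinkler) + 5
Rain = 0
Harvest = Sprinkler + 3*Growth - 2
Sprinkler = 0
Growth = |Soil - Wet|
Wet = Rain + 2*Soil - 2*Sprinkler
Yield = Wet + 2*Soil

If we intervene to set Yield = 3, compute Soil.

do(Yield=3) replaces the equation Yield = Wet + 2*Soil with the constant Yield = 3.
Soil is not downstream of the intervention, so its value is determined by the original equations.
Soil = max(Rain, Sprinkler) + 5  [with Rain=0, Sprinkler=0]  = 5

5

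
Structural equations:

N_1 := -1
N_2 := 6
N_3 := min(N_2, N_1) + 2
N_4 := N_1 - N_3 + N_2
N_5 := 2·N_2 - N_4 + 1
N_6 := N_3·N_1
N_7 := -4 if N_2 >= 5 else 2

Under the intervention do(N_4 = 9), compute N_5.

4

Intervening sets N_4 = 9 and removes its equation (N_4 := N_1 - N_3 + N_2).
N_5 = 2·N_2 - N_4 + 1  [with N_2=6, N_4=9]  = 4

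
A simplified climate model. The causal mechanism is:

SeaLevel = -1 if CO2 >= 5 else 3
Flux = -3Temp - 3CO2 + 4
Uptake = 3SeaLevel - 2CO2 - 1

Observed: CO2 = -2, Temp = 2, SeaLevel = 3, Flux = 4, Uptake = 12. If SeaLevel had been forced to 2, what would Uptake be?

do(SeaLevel=2) replaces the equation SeaLevel = -1 if CO2 >= 5 else 3 with the constant SeaLevel = 2.
Uptake = 3SeaLevel - 2CO2 - 1  [with SeaLevel=2, CO2=-2]  = 9

9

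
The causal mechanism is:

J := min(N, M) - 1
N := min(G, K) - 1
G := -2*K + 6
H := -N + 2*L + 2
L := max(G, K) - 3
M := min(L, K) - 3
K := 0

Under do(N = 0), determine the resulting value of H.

The intervention breaks the incoming arrows to N: N := min(G, K) - 1 no longer applies, and N = 0.
G = -2*K + 6  [with K=0]  = 6
L = max(G, K) - 3  [with G=6, K=0]  = 3
H = -N + 2*L + 2  [with N=0, L=3]  = 8

8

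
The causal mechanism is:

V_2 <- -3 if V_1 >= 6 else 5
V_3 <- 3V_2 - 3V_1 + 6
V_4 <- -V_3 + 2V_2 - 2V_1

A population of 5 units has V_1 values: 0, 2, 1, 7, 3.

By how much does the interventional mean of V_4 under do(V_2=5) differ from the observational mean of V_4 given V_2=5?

1.1

Every unit gets V_2=5 under the intervention. V_4 values become -11, -9, -10, -4, -8; E[V_4|do(V_2=5)] = -8.4.
E[V_4|V_2=5] averages over only the 4 units with V_2=5 (V_1 = 0, 2, 1, 3): V_4 = -11, -9, -10, -8, mean -9.5.
Difference = -8.4 − (-9.5) = 1.1.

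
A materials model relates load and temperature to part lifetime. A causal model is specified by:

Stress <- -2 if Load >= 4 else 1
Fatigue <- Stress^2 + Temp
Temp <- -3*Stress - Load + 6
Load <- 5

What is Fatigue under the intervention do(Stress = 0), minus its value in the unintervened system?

-10

Under do(Stress=0), the mechanism Stress <- -2 if Load >= 4 else 1 is discarded; Stress is fixed at 0.
Temp = -3*Stress - Load + 6  [with Stress=0, Load=5]  = 1
Fatigue = Stress^2 + Temp  [with Stress=0, Temp=1]  = 1
Without intervention: Stress = -2 if Load >= 4 else 1  [with Load=5]  = -2; Temp = -3*Stress - Load + 6  [with Stress=-2, Load=5]  = 7; Fatigue = Stress^2 + Temp  [with Stress=-2, Temp=7]  = 11.
Change = 1 − 11 = -10.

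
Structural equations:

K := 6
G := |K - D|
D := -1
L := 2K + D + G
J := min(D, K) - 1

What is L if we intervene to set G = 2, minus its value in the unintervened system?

Intervening sets G = 2 and removes its equation (G := |K - D|).
L = 2K + D + G  [with K=6, D=-1, G=2]  = 13
Without intervention: G = |K - D|  [with K=6, D=-1]  = 7; L = 2K + D + G  [with K=6, D=-1, G=7]  = 18.
Change = 13 − 18 = -5.

-5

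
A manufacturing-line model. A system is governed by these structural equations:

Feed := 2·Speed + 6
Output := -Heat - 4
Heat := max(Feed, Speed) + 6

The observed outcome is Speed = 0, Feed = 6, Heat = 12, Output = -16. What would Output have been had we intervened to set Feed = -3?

Under do(Feed=-3), the mechanism Feed := 2·Speed + 6 is discarded; Feed is fixed at -3.
Heat = max(Feed, Speed) + 6  [with Feed=-3, Speed=0]  = 6
Output = -Heat - 4  [with Heat=6]  = -10

-10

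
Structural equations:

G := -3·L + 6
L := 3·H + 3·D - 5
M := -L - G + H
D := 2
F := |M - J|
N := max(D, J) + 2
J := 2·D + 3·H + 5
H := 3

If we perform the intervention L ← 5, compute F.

The intervention breaks the incoming arrows to L: L := 3·H + 3·D - 5 no longer applies, and L = 5.
G = -3·L + 6  [with L=5]  = -9
J = 2·D + 3·H + 5  [with D=2, H=3]  = 18
M = -L - G + H  [with L=5, G=-9, H=3]  = 7
F = |M - J|  [with M=7, J=18]  = 11

11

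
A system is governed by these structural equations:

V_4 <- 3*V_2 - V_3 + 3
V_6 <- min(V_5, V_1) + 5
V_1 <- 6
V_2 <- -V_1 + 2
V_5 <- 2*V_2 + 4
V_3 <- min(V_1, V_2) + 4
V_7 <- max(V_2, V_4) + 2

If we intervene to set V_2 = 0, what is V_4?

Under do(V_2=0), the mechanism V_2 <- -V_1 + 2 is discarded; V_2 is fixed at 0.
V_3 = min(V_1, V_2) + 4  [with V_1=6, V_2=0]  = 4
V_4 = 3*V_2 - V_3 + 3  [with V_2=0, V_3=4]  = -1

-1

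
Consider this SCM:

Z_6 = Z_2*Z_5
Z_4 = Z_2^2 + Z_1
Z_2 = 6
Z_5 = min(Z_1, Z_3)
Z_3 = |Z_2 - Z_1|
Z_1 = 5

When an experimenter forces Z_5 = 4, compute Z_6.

24

The intervention breaks the incoming arrows to Z_5: Z_5 = min(Z_1, Z_3) no longer applies, and Z_5 = 4.
Z_6 = Z_2*Z_5  [with Z_2=6, Z_5=4]  = 24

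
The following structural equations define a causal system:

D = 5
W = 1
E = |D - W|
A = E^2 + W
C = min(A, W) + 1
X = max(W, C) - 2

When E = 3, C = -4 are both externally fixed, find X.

-1

Setting E = 3, C = -4 by intervention discards those variables' equations.
X = max(W, C) - 2  [with W=1, C=-4]  = -1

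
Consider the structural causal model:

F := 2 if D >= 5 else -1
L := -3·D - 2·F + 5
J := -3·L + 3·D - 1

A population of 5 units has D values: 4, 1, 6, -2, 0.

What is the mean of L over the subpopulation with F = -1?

Observing F=-1 restricts to units where F's equation naturally yields -1: D ∈ {4, 1, -2, 0}. In that subpopulation L = -5, 4, 13, 7, mean 4.75.

4.75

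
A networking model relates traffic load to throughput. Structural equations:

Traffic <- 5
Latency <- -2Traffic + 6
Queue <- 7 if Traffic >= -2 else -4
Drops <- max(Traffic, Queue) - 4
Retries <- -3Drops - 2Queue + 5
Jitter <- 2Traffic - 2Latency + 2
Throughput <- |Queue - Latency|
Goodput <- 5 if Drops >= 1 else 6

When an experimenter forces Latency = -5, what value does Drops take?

3

Under do(Latency=-5), the mechanism Latency <- -2Traffic + 6 is discarded; Latency is fixed at -5.
Since Drops is not a descendant of the intervened variable, it is unaffected.
Queue = 7 if Traffic >= -2 else -4  [with Traffic=5]  = 7
Drops = max(Traffic, Queue) - 4  [with Traffic=5, Queue=7]  = 3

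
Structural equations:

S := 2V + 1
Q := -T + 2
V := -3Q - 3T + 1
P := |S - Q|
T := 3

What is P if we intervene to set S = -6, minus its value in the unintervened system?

Intervening sets S = -6 and removes its equation (S := 2V + 1).
Q = -T + 2  [with T=3]  = -1
P = |S - Q|  [with S=-6, Q=-1]  = 5
Without intervention: Q = -T + 2  [with T=3]  = -1; V = -3Q - 3T + 1  [with Q=-1, T=3]  = -5; S = 2V + 1  [with V=-5]  = -9; P = |S - Q|  [with S=-9, Q=-1]  = 8.
Change = 5 − 8 = -3.

-3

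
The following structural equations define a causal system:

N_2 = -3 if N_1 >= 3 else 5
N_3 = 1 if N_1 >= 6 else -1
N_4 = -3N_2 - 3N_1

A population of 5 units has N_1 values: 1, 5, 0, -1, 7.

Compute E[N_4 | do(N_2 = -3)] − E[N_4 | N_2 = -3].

10.8

Under do(N_2=-3), N_2's equation is replaced by N_2=-3 for every unit. Per-unit N_4: 6, -6, 9, 12, -12. Mean = 1.8.
Observing N_2=-3 restricts to units where N_2's equation naturally yields -3: N_1 ∈ {5, 7}. In that subpopulation N_4 = -6, -12, mean -9.
Difference = 1.8 − (-9) = 10.8.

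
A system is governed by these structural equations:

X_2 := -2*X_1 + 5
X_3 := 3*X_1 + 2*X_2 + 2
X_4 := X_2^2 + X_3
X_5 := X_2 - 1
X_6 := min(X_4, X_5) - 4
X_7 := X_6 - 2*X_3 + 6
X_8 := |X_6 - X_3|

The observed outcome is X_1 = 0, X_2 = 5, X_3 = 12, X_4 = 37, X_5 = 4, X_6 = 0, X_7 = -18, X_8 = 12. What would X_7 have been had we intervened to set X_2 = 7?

Under do(X_2=7), the mechanism X_2 := -2*X_1 + 5 is discarded; X_2 is fixed at 7.
X_3 = 3*X_1 + 2*X_2 + 2  [with X_1=0, X_2=7]  = 16
X_4 = X_2^2 + X_3  [with X_2=7, X_3=16]  = 65
X_5 = X_2 - 1  [with X_2=7]  = 6
X_6 = min(X_4, X_5) - 4  [with X_4=65, X_5=6]  = 2
X_7 = X_6 - 2*X_3 + 6  [with X_6=2, X_3=16]  = -24

-24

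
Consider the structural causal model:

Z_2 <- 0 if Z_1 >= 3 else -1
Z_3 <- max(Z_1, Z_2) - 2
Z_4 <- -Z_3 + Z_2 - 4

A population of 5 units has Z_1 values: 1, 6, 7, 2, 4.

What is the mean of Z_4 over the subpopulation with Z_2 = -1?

-4.5

E[Z_4|Z_2=-1] averages over only the 2 units with Z_2=-1 (Z_1 = 1, 2): Z_4 = -4, -5, mean -4.5.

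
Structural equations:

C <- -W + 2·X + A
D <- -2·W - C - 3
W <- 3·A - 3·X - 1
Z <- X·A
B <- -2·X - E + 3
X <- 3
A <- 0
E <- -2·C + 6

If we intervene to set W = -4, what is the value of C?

do(W=-4) replaces the equation W <- 3·A - 3·X - 1 with the constant W = -4.
C = -W + 2·X + A  [with W=-4, X=3, A=0]  = 10

10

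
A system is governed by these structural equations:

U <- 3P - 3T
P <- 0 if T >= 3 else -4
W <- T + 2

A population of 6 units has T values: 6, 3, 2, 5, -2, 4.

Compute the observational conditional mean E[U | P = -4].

-12

Conditioning on P=-4 selects the 2 unit(s) with T ∈ {2, -2}. Their U values: -18, -6. Mean = -12.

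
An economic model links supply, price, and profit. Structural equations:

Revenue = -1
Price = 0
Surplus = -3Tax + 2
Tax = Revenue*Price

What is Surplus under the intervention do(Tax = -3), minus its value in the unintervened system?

9

The intervention breaks the incoming arrows to Tax: Tax = Revenue*Price no longer applies, and Tax = -3.
Surplus = -3Tax + 2  [with Tax=-3]  = 11
Without intervention: Tax = Revenue*Price  [with Revenue=-1, Price=0]  = 0; Surplus = -3Tax + 2  [with Tax=0]  = 2.
Change = 11 − 2 = 9.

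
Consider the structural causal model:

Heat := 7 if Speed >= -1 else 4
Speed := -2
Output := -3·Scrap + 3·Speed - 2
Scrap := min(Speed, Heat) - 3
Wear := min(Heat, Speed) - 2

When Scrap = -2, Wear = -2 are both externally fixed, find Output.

-2

The joint intervention fixes Scrap = -2, Wear = -2, removing each variable's own equation.
Output = -3·Scrap + 3·Speed - 2  [with Scrap=-2, Speed=-2]  = -2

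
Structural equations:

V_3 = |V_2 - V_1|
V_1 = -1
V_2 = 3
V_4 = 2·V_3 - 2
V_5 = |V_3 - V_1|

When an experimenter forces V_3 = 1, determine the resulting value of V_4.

0

The intervention breaks the incoming arrows to V_3: V_3 = |V_2 - V_1| no longer applies, and V_3 = 1.
V_4 = 2·V_3 - 2  [with V_3=1]  = 0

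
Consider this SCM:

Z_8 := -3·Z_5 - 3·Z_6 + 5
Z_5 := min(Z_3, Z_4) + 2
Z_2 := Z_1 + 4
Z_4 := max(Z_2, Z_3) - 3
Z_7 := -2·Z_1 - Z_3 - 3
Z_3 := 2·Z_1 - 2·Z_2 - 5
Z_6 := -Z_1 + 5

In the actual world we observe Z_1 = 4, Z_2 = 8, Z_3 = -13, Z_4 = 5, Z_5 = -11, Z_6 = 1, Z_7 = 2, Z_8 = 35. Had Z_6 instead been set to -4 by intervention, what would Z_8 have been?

Intervening sets Z_6 = -4 and removes its equation (Z_6 := -Z_1 + 5).
Z_2 = Z_1 + 4  [with Z_1=4]  = 8
Z_3 = 2·Z_1 - 2·Z_2 - 5  [with Z_1=4, Z_2=8]  = -13
Z_4 = max(Z_2, Z_3) - 3  [with Z_2=8, Z_3=-13]  = 5
Z_5 = min(Z_3, Z_4) + 2  [with Z_3=-13, Z_4=5]  = -11
Z_8 = -3·Z_5 - 3·Z_6 + 5  [with Z_5=-11, Z_6=-4]  = 50

50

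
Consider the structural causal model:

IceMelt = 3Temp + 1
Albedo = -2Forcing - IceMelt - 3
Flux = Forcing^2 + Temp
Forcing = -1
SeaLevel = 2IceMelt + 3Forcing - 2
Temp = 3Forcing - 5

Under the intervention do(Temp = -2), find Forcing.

Under do(Temp=-2), the mechanism Temp = 3Forcing - 5 is discarded; Temp is fixed at -2.
Forcing is not downstream of the intervention, so its value is determined by the original equations.

-1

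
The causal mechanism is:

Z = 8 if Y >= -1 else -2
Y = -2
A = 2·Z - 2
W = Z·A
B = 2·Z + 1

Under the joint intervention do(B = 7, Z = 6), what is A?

10

Setting B = 7, Z = 6 by intervention discards those variables' equations.
A = 2·Z - 2  [with Z=6]  = 10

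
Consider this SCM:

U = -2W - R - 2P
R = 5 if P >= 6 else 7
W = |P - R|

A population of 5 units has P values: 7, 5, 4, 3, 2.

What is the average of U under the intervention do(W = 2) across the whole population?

Under do(W=2), W's equation is replaced by W=2 for every unit. Per-unit U: -23, -21, -19, -17, -15. Mean = -19.

-19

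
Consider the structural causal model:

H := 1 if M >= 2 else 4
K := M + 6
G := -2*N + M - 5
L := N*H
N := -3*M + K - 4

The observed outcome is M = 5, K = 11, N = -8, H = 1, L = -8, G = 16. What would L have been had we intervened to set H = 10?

-80

Intervening sets H = 10 and removes its equation (H := 1 if M >= 2 else 4).
K = M + 6  [with M=5]  = 11
N = -3*M + K - 4  [with M=5, K=11]  = -8
L = N*H  [with N=-8, H=10]  = -80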